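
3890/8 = 1945/4 = 486.25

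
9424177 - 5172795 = 4251382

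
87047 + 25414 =112461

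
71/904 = 71/904 = 0.08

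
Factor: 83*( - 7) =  - 581 = - 7^1*83^1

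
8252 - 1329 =6923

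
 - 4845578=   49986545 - 54832123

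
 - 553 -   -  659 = 106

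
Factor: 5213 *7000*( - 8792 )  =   - 2^6*5^3*7^2*13^1*157^1*401^1 = - 320828872000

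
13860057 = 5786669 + 8073388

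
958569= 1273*753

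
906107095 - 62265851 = 843841244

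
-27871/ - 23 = 1211  +  18/23 = 1211.78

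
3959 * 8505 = 33671295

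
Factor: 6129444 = 2^2* 3^1 * 31^1*16477^1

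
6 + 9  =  15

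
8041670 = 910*8837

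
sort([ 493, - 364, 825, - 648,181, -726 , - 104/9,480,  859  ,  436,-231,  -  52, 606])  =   [ - 726 , - 648, - 364, - 231, - 52, - 104/9,181 , 436, 480,  493,  606,825, 859]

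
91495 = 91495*1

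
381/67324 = 381/67324=   0.01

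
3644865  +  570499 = 4215364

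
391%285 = 106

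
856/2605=856/2605 =0.33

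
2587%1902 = 685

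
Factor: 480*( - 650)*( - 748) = 233376000 = 2^8*3^1*5^3*11^1*13^1*17^1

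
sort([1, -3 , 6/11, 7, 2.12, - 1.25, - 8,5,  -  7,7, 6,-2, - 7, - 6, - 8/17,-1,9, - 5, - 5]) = [-8, - 7, - 7, - 6, - 5, - 5, - 3, - 2 ,-1.25, - 1, - 8/17,  6/11,1,2.12,  5, 6, 7, 7, 9]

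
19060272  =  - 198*( - 96264)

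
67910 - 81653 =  - 13743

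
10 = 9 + 1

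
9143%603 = 98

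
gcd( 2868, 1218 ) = 6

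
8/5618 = 4/2809  =  0.00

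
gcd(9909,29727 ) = 9909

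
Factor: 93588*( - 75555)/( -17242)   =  2^1*3^3*5^1 * 11^1*23^1*  37^(- 1)*73^1*233^( - 1)*709^1 =3535520670/8621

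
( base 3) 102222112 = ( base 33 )80n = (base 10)8735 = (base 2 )10001000011111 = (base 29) ab6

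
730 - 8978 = -8248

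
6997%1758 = 1723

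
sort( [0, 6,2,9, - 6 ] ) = [ - 6,0,2,6 , 9 ]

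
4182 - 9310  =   - 5128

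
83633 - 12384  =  71249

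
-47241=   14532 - 61773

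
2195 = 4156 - 1961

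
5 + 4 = 9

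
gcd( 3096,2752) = 344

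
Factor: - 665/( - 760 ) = 7/8 = 2^( - 3 ) * 7^1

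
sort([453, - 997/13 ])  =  [ -997/13,453 ] 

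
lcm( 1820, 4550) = 9100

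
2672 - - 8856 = 11528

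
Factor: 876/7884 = 3^( - 2) =1/9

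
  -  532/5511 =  -532/5511 =-  0.10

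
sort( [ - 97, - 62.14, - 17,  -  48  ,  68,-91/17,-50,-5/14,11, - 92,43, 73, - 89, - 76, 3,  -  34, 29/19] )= [ - 97 , - 92, - 89,-76, - 62.14, - 50, - 48,-34, - 17, - 91/17, - 5/14, 29/19, 3,11,43, 68,  73]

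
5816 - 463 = 5353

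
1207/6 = 201 +1/6=   201.17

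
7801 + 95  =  7896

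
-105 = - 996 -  -891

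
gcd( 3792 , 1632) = 48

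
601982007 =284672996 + 317309011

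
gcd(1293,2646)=3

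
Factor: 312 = 2^3*3^1 * 13^1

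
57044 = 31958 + 25086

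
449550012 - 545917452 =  - 96367440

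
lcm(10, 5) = 10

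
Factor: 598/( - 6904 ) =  - 2^(-2)*13^1*23^1*863^ (-1) = -299/3452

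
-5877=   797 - 6674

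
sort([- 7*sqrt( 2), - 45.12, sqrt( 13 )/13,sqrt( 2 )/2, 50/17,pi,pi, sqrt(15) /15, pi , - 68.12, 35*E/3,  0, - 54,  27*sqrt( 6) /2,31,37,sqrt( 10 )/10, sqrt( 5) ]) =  [ - 68.12,  -  54,-45.12, - 7*sqrt( 2 ) , 0,  sqrt( 15 )/15, sqrt( 13)/13,sqrt( 10)/10, sqrt( 2 )/2,sqrt( 5), 50/17, pi,pi,pi, 31,35*E/3,27*sqrt( 6 )/2, 37]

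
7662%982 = 788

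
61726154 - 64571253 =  - 2845099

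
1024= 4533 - 3509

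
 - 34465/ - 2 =34465/2 = 17232.50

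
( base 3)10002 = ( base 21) 3K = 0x53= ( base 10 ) 83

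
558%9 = 0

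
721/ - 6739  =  - 721/6739 =- 0.11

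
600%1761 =600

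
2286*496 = 1133856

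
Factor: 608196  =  2^2 * 3^1*50683^1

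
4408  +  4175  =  8583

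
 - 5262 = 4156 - 9418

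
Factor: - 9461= - 9461^1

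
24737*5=123685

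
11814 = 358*33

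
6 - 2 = 4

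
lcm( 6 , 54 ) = 54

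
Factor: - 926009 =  - 7^1*132287^1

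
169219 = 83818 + 85401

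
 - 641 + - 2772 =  - 3413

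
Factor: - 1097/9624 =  -2^(-3)*3^( - 1 ) * 401^( - 1)*1097^1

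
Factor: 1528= 2^3*191^1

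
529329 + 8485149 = 9014478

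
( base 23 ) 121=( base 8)1100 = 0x240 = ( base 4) 21000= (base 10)576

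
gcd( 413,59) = 59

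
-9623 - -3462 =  - 6161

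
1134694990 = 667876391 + 466818599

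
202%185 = 17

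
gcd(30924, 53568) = 36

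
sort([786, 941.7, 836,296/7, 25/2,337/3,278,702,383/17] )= [25/2,383/17, 296/7, 337/3,278, 702,786 , 836,941.7]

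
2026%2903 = 2026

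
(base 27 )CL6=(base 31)9ll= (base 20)1361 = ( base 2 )10010001101001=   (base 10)9321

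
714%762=714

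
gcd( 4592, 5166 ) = 574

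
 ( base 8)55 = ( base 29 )1g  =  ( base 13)36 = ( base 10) 45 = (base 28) 1H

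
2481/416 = 2481/416 = 5.96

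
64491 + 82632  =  147123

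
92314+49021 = 141335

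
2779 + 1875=4654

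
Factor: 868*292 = 2^4 * 7^1*31^1*73^1= 253456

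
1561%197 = 182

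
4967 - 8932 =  - 3965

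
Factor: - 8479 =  - 61^1 * 139^1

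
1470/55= 294/11 = 26.73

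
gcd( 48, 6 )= 6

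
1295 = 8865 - 7570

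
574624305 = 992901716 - 418277411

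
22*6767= 148874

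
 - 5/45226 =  - 1 + 45221/45226= - 0.00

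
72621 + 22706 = 95327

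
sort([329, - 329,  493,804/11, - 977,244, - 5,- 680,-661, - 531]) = [ - 977, -680,  -  661, - 531,-329, - 5,  804/11,244,329,493] 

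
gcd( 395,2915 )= 5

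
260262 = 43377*6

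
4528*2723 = 12329744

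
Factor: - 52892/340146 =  - 26446/170073= - 2^1*3^( - 3 )*7^1*1889^1*6299^( - 1) 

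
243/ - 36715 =  -  1 +36472/36715 = - 0.01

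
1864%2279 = 1864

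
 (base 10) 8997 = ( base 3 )110100020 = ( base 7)35142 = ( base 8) 21445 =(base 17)1e24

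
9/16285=9/16285=0.00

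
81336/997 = 81336/997 = 81.58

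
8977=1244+7733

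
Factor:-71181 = - 3^2*11^1 * 719^1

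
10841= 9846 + 995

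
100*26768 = 2676800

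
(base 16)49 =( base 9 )81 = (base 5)243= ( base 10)73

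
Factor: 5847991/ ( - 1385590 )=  -2^( - 1 )* 5^( - 1)*19^1* 347^1*887^1*138559^(-1) 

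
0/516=0 = 0.00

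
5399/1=5399 = 5399.00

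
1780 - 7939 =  - 6159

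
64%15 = 4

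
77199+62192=139391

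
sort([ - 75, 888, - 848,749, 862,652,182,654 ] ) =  [ - 848, - 75,182,652, 654,749,862,888]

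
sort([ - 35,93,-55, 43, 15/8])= [ - 55,  -  35 , 15/8,43,93]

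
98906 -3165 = 95741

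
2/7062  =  1/3531 =0.00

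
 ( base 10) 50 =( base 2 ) 110010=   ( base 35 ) 1F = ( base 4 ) 302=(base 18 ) 2E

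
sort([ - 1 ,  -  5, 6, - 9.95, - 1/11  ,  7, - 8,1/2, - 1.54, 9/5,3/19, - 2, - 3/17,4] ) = [-9.95, - 8,- 5, - 2, - 1.54, - 1, - 3/17,-1/11,3/19,1/2,  9/5,  4, 6,7 ] 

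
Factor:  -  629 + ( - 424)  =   - 1053=- 3^4 * 13^1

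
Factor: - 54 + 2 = -52 = - 2^2 * 13^1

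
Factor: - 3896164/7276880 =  - 2^(-2)*5^( - 1 )*13^(  -  1)*6997^(  -  1)*974041^1=- 974041/1819220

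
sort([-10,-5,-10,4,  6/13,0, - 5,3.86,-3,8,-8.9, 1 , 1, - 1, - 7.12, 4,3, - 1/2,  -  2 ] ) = [-10  , - 10, - 8.9,-7.12,-5, - 5, - 3 , - 2,-1,-1/2,0, 6/13,1, 1, 3,3.86, 4, 4,8]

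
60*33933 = 2035980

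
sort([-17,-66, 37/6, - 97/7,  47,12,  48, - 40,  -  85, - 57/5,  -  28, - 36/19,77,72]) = [ - 85,-66,- 40, - 28, - 17, - 97/7, - 57/5,  -  36/19, 37/6,12,47 , 48, 72,77]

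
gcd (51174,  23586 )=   6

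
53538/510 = 104 + 83/85 = 104.98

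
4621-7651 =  - 3030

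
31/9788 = 31/9788 = 0.00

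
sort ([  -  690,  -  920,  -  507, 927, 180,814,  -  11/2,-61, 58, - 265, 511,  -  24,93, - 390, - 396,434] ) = [- 920, - 690,- 507,  -  396, - 390, - 265, - 61 , - 24,- 11/2 , 58,93, 180,434 , 511 , 814 , 927] 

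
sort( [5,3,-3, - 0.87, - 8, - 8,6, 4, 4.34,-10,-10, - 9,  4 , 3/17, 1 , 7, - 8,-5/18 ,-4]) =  [ - 10, - 10, - 9, - 8, - 8,  -  8 , - 4, - 3, - 0.87,-5/18 , 3/17,1, 3, 4,  4 , 4.34 , 5,  6, 7 ]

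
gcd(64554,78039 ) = 87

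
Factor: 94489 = 61^1*1549^1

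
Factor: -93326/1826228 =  - 2^ ( - 1 )*46663^1*456557^( - 1 ) = - 46663/913114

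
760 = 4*190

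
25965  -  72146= - 46181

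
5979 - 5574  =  405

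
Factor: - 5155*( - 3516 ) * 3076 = 2^4*3^1*5^1  *293^1*769^1*1031^1=55752438480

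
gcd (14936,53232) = 8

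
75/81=25/27 = 0.93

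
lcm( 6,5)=30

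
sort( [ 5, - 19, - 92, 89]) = [ - 92, - 19, 5 , 89]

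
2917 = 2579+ 338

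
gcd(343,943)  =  1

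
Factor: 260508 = 2^2*3^1*17^1  *1277^1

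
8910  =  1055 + 7855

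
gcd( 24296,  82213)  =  1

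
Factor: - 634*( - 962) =2^2*13^1 * 37^1*317^1 =609908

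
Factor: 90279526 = 2^1*19^1*2375777^1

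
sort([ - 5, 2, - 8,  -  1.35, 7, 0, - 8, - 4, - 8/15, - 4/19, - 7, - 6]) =[-8, - 8, - 7,-6, - 5,  -  4, - 1.35, - 8/15, - 4/19, 0,2, 7]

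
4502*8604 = 38735208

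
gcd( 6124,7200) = 4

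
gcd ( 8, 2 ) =2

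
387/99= 43/11 = 3.91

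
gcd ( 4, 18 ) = 2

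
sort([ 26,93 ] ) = [ 26,93 ] 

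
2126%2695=2126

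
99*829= 82071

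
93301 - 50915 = 42386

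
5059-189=4870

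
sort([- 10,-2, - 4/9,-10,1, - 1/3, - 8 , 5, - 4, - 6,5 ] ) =[ - 10,-10, - 8,  -  6, - 4, - 2, - 4/9, - 1/3,  1,5,5]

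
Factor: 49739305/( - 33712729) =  - 5^1*7^1*11^1*129193^1*33712729^( - 1 )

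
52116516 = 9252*5633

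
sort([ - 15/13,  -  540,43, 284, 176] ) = [ - 540, - 15/13,43,176,284 ]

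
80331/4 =20082 +3/4 = 20082.75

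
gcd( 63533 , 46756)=1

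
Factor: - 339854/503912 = - 169927/251956 = - 2^( - 2)*251^1*677^1 * 62989^( - 1)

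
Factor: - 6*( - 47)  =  2^1*3^1*47^1= 282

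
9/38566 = 9/38566 = 0.00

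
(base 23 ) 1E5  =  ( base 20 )22g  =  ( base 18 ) 2BA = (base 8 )1530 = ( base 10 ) 856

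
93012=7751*12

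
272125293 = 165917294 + 106207999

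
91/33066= 91/33066 =0.00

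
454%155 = 144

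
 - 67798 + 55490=  -  12308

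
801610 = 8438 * 95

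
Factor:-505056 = -2^5*3^1* 5261^1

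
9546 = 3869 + 5677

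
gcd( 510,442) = 34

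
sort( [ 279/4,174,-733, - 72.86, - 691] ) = [ - 733, - 691 , - 72.86, 279/4,174 ] 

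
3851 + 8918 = 12769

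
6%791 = 6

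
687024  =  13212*52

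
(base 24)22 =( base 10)50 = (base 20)2a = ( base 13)3b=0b110010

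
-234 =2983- 3217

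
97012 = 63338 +33674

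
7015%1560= 775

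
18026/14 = 9013/7= 1287.57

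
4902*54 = 264708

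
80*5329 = 426320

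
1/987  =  1/987 = 0.00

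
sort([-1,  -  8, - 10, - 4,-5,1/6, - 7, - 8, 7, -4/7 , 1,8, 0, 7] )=[ - 10,-8 ,  -  8,  -  7,-5, - 4, - 1 ,-4/7,0,1/6,1, 7, 7,  8 ] 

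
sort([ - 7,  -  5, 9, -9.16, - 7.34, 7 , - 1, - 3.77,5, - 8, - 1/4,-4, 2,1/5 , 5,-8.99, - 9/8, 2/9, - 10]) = [ - 10, - 9.16, -8.99, - 8,- 7.34, - 7, - 5, - 4, - 3.77, - 9/8,- 1,  -  1/4,1/5, 2/9 , 2 , 5, 5,7,  9]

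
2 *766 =1532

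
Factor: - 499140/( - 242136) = 235/114 = 2^( - 1)*3^ ( - 1)*5^1*19^( - 1 )*47^1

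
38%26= 12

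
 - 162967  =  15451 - 178418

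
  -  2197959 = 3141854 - 5339813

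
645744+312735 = 958479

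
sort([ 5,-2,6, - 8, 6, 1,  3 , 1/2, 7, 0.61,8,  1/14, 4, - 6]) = [ - 8  , - 6, - 2, 1/14, 1/2,  0.61,  1, 3,  4, 5,6, 6,7, 8 ] 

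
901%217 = 33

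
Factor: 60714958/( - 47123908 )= - 2^( - 1 ) * 13^( - 1)*906229^( - 1)*30357479^1 = - 30357479/23561954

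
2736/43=2736/43 =63.63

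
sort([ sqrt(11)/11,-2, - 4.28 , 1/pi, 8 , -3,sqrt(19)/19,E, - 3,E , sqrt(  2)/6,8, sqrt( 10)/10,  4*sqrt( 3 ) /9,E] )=[-4.28,-3, - 3,-2, sqrt( 19 )/19, sqrt(2 )/6, sqrt(11 ) /11,sqrt( 10)/10, 1/pi,  4*sqrt(3) /9,  E,E,E, 8, 8]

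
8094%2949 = 2196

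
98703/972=10967/108  =  101.55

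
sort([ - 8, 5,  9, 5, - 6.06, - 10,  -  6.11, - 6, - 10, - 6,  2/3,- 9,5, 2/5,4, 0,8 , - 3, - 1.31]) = [  -  10, - 10, - 9, - 8, - 6.11, - 6.06, - 6 , - 6, - 3, - 1.31, 0,2/5, 2/3 , 4,5, 5,5,8, 9] 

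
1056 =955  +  101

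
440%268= 172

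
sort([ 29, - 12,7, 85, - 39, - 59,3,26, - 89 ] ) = [  -  89,-59, - 39, - 12, 3,  7,26,29,85]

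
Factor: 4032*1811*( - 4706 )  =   - 34362986112 = - 2^7*3^2*7^1*13^1*181^1 * 1811^1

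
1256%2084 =1256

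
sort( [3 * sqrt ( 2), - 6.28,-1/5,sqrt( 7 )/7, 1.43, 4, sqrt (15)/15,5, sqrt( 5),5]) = [ - 6.28, - 1/5, sqrt(15 )/15,sqrt( 7 )/7,1.43, sqrt( 5), 4, 3*sqrt( 2 ),  5, 5 ] 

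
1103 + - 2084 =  - 981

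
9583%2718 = 1429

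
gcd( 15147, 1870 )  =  187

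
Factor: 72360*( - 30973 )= - 2241206280 = - 2^3* 3^3 * 5^1*47^1* 67^1*659^1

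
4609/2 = 2304 + 1/2 =2304.50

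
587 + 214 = 801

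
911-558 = 353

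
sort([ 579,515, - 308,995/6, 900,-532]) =[-532 , -308,995/6,515 , 579, 900 ]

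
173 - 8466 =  - 8293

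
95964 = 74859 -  - 21105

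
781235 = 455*1717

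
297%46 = 21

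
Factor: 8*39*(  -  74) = - 23088 = -  2^4*3^1* 13^1*37^1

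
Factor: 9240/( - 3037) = - 2^3*3^1*5^1*7^1*11^1*3037^( - 1 )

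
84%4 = 0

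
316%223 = 93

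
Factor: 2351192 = 2^3*293899^1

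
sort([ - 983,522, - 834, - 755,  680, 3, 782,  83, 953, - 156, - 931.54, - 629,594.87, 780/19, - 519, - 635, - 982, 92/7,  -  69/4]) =[ - 983, - 982, - 931.54, - 834, - 755, - 635 ,- 629, - 519, - 156, - 69/4, 3, 92/7,780/19, 83,522, 594.87, 680, 782,953]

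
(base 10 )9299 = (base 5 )244144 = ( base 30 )a9t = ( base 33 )8HQ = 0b10010001010011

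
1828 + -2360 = -532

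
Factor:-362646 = -2^1*3^2 * 20147^1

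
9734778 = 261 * 37298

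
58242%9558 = 894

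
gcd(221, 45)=1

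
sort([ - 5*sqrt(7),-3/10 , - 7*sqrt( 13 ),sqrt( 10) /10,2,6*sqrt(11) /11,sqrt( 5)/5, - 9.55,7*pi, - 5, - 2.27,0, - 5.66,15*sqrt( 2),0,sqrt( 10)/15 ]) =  [ - 7*sqrt(  13), - 5 * sqrt( 7), - 9.55, - 5.66,-5 , - 2.27, - 3/10,0 , 0,sqrt( 10)/15, sqrt( 10)/10,sqrt(5) /5,6 * sqrt(11)/11,2,  15*sqrt( 2 ),7*pi] 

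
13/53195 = 13/53195 = 0.00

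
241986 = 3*80662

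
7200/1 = 7200=7200.00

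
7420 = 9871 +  - 2451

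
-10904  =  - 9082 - 1822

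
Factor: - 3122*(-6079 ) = 2^1*7^1*223^1 * 6079^1  =  18978638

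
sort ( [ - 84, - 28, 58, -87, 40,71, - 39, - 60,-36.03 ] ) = [ - 87, - 84, - 60, - 39, - 36.03, -28, 40 , 58,  71]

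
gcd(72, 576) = 72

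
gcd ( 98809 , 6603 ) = 1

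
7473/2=3736 + 1/2 = 3736.50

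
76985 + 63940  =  140925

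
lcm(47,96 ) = 4512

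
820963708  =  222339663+598624045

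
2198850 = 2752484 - 553634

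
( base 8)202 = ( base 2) 10000010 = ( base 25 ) 55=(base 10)130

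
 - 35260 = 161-35421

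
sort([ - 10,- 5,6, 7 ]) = [-10, - 5,6,7 ]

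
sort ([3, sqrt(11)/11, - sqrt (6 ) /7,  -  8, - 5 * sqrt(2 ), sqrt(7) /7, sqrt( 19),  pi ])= [ - 8, - 5*sqrt( 2), - sqrt( 6)/7, sqrt( 11)/11, sqrt(7)/7, 3,  pi, sqrt(19 )] 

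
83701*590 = 49383590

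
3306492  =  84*39363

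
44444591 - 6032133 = 38412458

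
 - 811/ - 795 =1 + 16/795  =  1.02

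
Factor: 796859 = 7^1*113837^1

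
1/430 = 1/430 =0.00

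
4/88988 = 1/22247 = 0.00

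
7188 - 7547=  - 359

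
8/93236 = 2/23309 =0.00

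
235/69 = 3+28/69 =3.41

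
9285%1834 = 115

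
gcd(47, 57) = 1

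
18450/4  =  9225/2  =  4612.50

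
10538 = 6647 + 3891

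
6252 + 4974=11226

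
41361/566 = 41361/566 = 73.08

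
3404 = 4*851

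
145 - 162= -17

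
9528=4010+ 5518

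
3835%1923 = 1912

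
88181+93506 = 181687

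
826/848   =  413/424 = 0.97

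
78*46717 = 3643926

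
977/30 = 977/30 = 32.57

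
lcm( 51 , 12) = 204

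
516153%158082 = 41907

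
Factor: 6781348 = 2^2 * 7^1*47^1*5153^1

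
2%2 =0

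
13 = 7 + 6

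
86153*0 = 0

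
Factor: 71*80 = 5680 = 2^4*5^1*71^1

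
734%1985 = 734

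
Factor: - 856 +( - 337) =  - 1193^1  =  - 1193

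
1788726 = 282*6343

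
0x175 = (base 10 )373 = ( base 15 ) 19d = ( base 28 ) D9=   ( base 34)AX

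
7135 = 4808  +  2327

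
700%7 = 0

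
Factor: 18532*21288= 2^5*3^1*41^1*113^1 * 887^1 = 394509216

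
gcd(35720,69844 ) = 76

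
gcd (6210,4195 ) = 5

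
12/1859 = 12/1859=0.01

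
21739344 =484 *44916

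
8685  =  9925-1240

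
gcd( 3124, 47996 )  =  284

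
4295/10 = 859/2 =429.50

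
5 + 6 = 11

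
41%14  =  13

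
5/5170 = 1/1034 =0.00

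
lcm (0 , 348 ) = 0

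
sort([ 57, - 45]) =[ - 45 , 57] 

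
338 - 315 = 23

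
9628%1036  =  304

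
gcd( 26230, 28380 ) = 430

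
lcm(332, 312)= 25896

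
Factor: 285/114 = 2^( - 1)*5^1 = 5/2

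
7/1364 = 7/1364 = 0.01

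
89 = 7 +82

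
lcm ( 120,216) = 1080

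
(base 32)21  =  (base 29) 27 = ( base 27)2B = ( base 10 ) 65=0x41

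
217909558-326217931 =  - 108308373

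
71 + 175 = 246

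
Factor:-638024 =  - 2^3 * 173^1 * 461^1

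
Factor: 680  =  2^3*5^1*17^1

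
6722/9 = 746 + 8/9 =746.89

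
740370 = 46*16095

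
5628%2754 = 120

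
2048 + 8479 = 10527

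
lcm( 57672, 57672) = 57672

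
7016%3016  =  984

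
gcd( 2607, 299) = 1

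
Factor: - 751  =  -751^1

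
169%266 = 169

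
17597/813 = 17597/813 =21.64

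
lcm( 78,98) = 3822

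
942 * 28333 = 26689686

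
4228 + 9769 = 13997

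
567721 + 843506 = 1411227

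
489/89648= 489/89648  =  0.01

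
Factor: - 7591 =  - 7591^1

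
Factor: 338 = 2^1*13^2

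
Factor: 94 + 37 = 131^1= 131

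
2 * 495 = 990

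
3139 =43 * 73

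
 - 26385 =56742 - 83127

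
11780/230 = 51 + 5/23 = 51.22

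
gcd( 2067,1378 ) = 689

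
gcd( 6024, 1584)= 24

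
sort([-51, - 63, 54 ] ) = [ - 63, - 51, 54 ]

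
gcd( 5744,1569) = 1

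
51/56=51/56 = 0.91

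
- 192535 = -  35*5501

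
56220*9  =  505980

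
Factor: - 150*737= -2^1 * 3^1*5^2 * 11^1*67^1 =- 110550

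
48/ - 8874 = - 8/1479  =  - 0.01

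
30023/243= 30023/243 =123.55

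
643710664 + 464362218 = 1108072882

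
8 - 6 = 2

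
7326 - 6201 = 1125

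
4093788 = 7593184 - 3499396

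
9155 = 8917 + 238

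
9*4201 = 37809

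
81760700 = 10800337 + 70960363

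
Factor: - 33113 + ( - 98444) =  - 293^1*449^1  =  - 131557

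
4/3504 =1/876 = 0.00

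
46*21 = 966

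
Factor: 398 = 2^1*199^1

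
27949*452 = 12632948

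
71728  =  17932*4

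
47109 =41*1149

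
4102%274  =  266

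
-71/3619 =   -  1  +  3548/3619 = - 0.02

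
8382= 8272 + 110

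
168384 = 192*877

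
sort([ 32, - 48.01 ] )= [  -  48.01,32 ] 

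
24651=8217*3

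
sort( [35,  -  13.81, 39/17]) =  [ -13.81,39/17,35 ]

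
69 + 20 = 89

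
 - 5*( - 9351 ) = 46755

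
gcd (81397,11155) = 23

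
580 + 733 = 1313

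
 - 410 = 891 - 1301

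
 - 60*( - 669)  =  40140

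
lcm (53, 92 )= 4876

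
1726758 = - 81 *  (-21318)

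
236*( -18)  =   - 4248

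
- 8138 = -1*8138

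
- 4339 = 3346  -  7685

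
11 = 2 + 9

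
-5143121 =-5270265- - 127144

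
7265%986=363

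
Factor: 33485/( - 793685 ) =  -37/877=-37^1*877^( -1 ) 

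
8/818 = 4/409  =  0.01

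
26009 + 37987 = 63996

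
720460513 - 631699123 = 88761390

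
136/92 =34/23 = 1.48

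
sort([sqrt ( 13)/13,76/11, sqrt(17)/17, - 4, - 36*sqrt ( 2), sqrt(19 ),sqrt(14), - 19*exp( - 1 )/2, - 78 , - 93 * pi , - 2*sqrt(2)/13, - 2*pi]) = [- 93*pi, - 78, - 36*sqrt( 2), - 2 *pi, - 4,  -  19 * exp( - 1)/2, - 2*sqrt(2 ) /13,  sqrt(17)/17,sqrt( 13)/13,sqrt(14 ) , sqrt(19),76/11]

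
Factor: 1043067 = 3^1*37^1 * 9397^1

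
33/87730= 33/87730 = 0.00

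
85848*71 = 6095208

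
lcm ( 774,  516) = 1548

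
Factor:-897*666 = - 2^1*3^3*13^1*23^1*37^1 = - 597402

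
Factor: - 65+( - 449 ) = - 514  =  - 2^1 * 257^1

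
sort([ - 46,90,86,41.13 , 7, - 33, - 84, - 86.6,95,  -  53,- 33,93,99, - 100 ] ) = [ - 100,-86.6,-84, - 53, - 46,  -  33, - 33,  7,41.13,86, 90,93 , 95 , 99] 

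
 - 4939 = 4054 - 8993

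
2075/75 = 83/3 = 27.67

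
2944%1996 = 948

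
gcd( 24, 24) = 24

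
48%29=19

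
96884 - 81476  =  15408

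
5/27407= 5/27407  =  0.00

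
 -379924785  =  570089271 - 950014056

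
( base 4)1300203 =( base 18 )1443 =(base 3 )100212210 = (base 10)7203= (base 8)16043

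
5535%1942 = 1651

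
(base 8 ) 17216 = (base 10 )7822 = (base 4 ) 1322032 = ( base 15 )24b7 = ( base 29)98L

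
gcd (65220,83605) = 5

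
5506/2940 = 2753/1470 = 1.87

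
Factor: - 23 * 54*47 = - 58374 =- 2^1*3^3 * 23^1  *  47^1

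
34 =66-32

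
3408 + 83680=87088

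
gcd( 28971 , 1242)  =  27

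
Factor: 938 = 2^1 * 7^1*67^1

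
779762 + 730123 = 1509885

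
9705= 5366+4339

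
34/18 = 1 + 8/9 = 1.89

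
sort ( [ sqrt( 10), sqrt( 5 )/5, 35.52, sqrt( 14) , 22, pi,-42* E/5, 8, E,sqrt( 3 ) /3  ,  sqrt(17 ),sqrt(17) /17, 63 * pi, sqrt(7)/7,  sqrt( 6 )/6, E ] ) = [ - 42*E/5, sqrt(17)/17 , sqrt( 7) /7,sqrt( 6 )/6 , sqrt( 5 ) /5,  sqrt(3 )/3, E, E , pi, sqrt( 10),sqrt(14 ),sqrt ( 17 ), 8, 22,  35.52, 63*pi]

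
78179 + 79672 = 157851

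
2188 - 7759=-5571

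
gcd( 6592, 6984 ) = 8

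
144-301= -157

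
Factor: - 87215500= - 2^2*5^3*174431^1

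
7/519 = 7/519 = 0.01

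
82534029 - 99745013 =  - 17210984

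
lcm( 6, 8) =24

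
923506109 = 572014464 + 351491645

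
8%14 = 8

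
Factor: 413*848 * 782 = 273875168 = 2^5*7^1*17^1 * 23^1*53^1*59^1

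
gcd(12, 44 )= 4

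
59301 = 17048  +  42253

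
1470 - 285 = 1185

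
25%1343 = 25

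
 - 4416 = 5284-9700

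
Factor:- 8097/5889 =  - 13^ ( - 1)*151^ ( - 1) *2699^1 = - 2699/1963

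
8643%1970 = 763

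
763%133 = 98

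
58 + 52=110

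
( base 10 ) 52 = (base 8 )64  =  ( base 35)1H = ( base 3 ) 1221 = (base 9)57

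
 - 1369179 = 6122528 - 7491707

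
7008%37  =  15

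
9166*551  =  5050466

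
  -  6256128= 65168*( - 96 )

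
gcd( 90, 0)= 90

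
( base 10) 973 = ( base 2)1111001101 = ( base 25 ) 1DN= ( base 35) rs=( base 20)28d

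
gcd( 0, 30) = 30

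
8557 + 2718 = 11275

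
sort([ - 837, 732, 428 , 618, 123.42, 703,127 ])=[ - 837 , 123.42,127,428,  618  ,  703, 732 ]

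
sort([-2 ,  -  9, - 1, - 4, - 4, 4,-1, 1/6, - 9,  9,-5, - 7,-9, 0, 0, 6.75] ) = [ - 9,-9,-9,-7,-5, - 4,-4, - 2, - 1, - 1,0, 0, 1/6 , 4, 6.75, 9]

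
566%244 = 78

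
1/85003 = 1/85003=0.00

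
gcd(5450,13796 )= 2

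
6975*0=0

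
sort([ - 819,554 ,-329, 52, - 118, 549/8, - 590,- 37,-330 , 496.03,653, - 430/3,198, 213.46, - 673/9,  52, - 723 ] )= [ - 819, - 723, - 590,-330, - 329 , - 430/3, - 118, - 673/9, - 37,52, 52,549/8, 198, 213.46,496.03, 554, 653 ] 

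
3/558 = 1/186 = 0.01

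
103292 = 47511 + 55781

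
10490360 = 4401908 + 6088452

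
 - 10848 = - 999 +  - 9849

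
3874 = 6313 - 2439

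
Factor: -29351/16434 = - 2^(  -  1 )*3^ (-2)*7^2 * 11^( - 1 ) * 83^(-1) *599^1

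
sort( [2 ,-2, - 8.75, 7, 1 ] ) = [- 8.75,- 2, 1,2, 7] 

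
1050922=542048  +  508874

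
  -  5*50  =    -  250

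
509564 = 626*814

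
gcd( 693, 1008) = 63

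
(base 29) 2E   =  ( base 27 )2i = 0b1001000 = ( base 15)4C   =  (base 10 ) 72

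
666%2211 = 666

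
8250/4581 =1 + 1223/1527  =  1.80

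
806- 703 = 103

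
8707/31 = 280 + 27/31 =280.87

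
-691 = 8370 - 9061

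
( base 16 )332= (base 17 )2E2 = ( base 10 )818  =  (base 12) 582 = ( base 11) 684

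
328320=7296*45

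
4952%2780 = 2172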